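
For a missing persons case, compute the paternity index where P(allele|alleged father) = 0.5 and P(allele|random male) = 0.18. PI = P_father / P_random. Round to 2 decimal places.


Paternity Index calculation:
PI = P(allele|father) / P(allele|random)
PI = 0.5 / 0.18
PI = 2.78

2.78


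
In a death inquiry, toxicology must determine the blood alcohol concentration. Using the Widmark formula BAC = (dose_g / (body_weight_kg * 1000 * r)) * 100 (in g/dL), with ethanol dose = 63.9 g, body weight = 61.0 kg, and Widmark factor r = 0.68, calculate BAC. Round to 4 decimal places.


Applying the Widmark formula:
BAC = (dose_g / (body_wt * 1000 * r)) * 100
Denominator = 61.0 * 1000 * 0.68 = 41480
BAC = (63.9 / 41480) * 100
BAC = 0.1541 g/dL

0.1541


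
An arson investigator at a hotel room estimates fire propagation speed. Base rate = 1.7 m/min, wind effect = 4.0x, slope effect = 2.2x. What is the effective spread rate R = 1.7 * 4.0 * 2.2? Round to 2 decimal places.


Fire spread rate calculation:
R = R0 * wind_factor * slope_factor
= 1.7 * 4.0 * 2.2
= 6.8 * 2.2
= 14.96 m/min

14.96


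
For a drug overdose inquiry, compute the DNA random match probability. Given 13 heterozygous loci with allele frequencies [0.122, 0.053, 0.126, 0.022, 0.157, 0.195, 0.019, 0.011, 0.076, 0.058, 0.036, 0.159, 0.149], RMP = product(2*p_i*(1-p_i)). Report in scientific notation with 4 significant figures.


Computing RMP for 13 loci:
Locus 1: 2 * 0.122 * 0.878 = 0.214232
Locus 2: 2 * 0.053 * 0.947 = 0.100382
Locus 3: 2 * 0.126 * 0.874 = 0.220248
Locus 4: 2 * 0.022 * 0.978 = 0.043032
Locus 5: 2 * 0.157 * 0.843 = 0.264702
Locus 6: 2 * 0.195 * 0.805 = 0.31395
Locus 7: 2 * 0.019 * 0.981 = 0.037278
Locus 8: 2 * 0.011 * 0.989 = 0.021758
Locus 9: 2 * 0.076 * 0.924 = 0.140448
Locus 10: 2 * 0.058 * 0.942 = 0.109272
Locus 11: 2 * 0.036 * 0.964 = 0.069408
Locus 12: 2 * 0.159 * 0.841 = 0.267438
Locus 13: 2 * 0.149 * 0.851 = 0.253598
RMP = 9.925e-13

9.925e-13


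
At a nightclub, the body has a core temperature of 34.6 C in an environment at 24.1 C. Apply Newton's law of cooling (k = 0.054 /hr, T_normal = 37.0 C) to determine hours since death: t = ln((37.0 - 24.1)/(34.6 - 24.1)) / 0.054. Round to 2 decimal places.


Using Newton's law of cooling:
t = ln((T_normal - T_ambient) / (T_body - T_ambient)) / k
T_normal - T_ambient = 12.9
T_body - T_ambient = 10.5
Ratio = 1.228571
ln(ratio) = 0.205852
t = 0.205852 / 0.054 = 3.81 hours

3.81


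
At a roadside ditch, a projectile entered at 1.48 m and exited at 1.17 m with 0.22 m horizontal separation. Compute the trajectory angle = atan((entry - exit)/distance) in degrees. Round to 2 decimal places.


Bullet trajectory angle:
Height difference = 1.48 - 1.17 = 0.31 m
angle = atan(0.31 / 0.22)
angle = atan(1.409091)
angle = 54.64 degrees

54.64


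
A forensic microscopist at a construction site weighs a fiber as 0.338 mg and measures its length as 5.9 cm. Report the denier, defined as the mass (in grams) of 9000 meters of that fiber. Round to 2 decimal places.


Denier calculation:
Mass in grams = 0.338 mg / 1000 = 0.000338 g
Length in meters = 5.9 cm / 100 = 0.059 m
Linear density = mass / length = 0.000338 / 0.059 = 0.00572881 g/m
Denier = (g/m) * 9000 = 0.00572881 * 9000 = 51.56

51.56


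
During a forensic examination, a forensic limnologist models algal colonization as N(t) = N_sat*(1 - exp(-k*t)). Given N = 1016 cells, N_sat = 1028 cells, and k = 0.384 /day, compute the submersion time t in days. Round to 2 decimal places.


PMSI from diatom colonization curve:
N / N_sat = 1016 / 1028 = 0.988327
1 - N/N_sat = 0.011673
ln(1 - N/N_sat) = -4.450477
t = -ln(1 - N/N_sat) / k = -(-4.450477) / 0.384 = 11.59 days

11.59


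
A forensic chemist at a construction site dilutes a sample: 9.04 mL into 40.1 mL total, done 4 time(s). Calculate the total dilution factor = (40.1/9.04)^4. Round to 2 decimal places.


Dilution factor calculation:
Single dilution = V_total / V_sample = 40.1 / 9.04 ≈ 4.435841
Number of dilutions = 4
Total DF = (40.1 / 9.04)^4 (full precision, rounded at the end) = 387.17

387.17


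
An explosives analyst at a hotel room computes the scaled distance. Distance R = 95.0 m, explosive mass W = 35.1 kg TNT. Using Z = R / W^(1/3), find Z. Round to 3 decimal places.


Scaled distance calculation:
W^(1/3) = 35.1^(1/3) = 3.274179
Z = R / W^(1/3) = 95.0 / 3.274179
Z = 29.015 m/kg^(1/3)

29.015


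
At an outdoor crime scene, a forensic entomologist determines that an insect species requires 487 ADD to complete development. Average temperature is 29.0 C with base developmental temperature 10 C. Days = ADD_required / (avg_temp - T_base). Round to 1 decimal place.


Insect development time:
Effective temperature = avg_temp - T_base = 29.0 - 10 = 19.0 C
Days = ADD / effective_temp = 487 / 19.0 = 25.6 days

25.6


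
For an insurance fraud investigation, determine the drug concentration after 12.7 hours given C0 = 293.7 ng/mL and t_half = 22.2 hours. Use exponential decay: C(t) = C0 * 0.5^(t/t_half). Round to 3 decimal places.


Drug concentration decay:
Number of half-lives = t / t_half = 12.7 / 22.2 = 0.572072
Decay factor = 0.5^0.572072 = 0.67265003
C(t) = 293.7 * 0.67265003 = 197.557 ng/mL

197.557


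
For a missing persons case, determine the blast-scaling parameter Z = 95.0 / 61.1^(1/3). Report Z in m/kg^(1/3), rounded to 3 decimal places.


Scaled distance calculation:
W^(1/3) = 61.1^(1/3) = 3.938647
Z = R / W^(1/3) = 95.0 / 3.938647
Z = 24.120 m/kg^(1/3)

24.120


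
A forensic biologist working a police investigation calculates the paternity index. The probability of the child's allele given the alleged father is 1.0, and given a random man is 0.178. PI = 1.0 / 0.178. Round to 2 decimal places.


Paternity Index calculation:
PI = P(allele|father) / P(allele|random)
PI = 1.0 / 0.178
PI = 5.62

5.62


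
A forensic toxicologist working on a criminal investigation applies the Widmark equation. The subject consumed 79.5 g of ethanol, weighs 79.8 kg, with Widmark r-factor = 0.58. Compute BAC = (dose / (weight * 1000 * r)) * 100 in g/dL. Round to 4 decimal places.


Applying the Widmark formula:
BAC = (dose_g / (body_wt * 1000 * r)) * 100
Denominator = 79.8 * 1000 * 0.58 = 46284
BAC = (79.5 / 46284) * 100
BAC = 0.1718 g/dL

0.1718


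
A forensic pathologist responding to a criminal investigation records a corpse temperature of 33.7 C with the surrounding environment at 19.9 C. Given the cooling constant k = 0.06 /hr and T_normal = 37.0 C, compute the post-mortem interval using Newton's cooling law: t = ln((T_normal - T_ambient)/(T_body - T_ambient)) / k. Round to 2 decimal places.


Using Newton's law of cooling:
t = ln((T_normal - T_ambient) / (T_body - T_ambient)) / k
T_normal - T_ambient = 17.1
T_body - T_ambient = 13.8
Ratio = 1.23913
ln(ratio) = 0.21441
t = 0.21441 / 0.06 = 3.57 hours

3.57


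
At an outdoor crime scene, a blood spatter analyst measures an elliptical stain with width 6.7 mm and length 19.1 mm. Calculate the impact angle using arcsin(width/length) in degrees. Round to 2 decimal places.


Blood spatter impact angle calculation:
width / length = 6.7 / 19.1 = 0.350785
angle = arcsin(0.350785)
angle = 20.54 degrees

20.54


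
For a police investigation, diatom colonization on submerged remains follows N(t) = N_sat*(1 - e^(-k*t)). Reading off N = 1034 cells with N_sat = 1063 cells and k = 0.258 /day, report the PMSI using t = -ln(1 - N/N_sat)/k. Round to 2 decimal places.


PMSI from diatom colonization curve:
N / N_sat = 1034 / 1063 = 0.972719
1 - N/N_sat = 0.027281
ln(1 - N/N_sat) = -3.601565
t = -ln(1 - N/N_sat) / k = -(-3.601565) / 0.258 = 13.96 days

13.96


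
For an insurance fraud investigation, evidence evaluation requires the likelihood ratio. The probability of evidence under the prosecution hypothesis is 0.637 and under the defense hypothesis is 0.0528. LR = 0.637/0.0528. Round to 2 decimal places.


Likelihood ratio calculation:
LR = P(E|Hp) / P(E|Hd)
LR = 0.637 / 0.0528
LR = 12.06

12.06


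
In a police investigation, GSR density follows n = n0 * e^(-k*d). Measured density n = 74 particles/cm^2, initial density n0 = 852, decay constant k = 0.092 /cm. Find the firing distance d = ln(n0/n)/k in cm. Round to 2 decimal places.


GSR distance calculation:
n0/n = 852 / 74 = 11.513514
ln(n0/n) = 2.443521
d = 2.443521 / 0.092 = 26.56 cm

26.56


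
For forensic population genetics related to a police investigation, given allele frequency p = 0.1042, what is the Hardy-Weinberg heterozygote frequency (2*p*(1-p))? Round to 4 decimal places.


Hardy-Weinberg heterozygote frequency:
q = 1 - p = 1 - 0.1042 = 0.8958
2pq = 2 * 0.1042 * 0.8958 = 0.1867

0.1867


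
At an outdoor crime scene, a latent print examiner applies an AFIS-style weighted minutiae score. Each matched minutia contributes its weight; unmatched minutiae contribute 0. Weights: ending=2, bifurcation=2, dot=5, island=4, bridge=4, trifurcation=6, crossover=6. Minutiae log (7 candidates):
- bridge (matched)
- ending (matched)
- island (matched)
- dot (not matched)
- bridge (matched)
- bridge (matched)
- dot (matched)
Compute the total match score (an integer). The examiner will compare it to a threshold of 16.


Weighted minutiae match score:
  bridge: matched, +4 (running total 4)
  ending: matched, +2 (running total 6)
  island: matched, +4 (running total 10)
  dot: not matched, +0
  bridge: matched, +4 (running total 14)
  bridge: matched, +4 (running total 18)
  dot: matched, +5 (running total 23)
Total score = 23
Threshold = 16; verdict = identification

23


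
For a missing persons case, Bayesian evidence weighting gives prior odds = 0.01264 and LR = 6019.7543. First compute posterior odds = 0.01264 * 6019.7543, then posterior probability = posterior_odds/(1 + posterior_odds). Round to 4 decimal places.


Bayesian evidence evaluation:
Posterior odds = prior_odds * LR = 0.01264 * 6019.7543 = 76.08969
Posterior probability = posterior_odds / (1 + posterior_odds)
= 76.08969 / (1 + 76.08969)
= 76.08969 / 77.08969
= 0.9870

0.9870


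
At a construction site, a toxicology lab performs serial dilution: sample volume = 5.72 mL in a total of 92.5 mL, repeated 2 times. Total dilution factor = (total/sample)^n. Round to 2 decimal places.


Dilution factor calculation:
Single dilution = V_total / V_sample = 92.5 / 5.72 ≈ 16.171329
Number of dilutions = 2
Total DF = (92.5 / 5.72)^2 (full precision, rounded at the end) = 261.51

261.51


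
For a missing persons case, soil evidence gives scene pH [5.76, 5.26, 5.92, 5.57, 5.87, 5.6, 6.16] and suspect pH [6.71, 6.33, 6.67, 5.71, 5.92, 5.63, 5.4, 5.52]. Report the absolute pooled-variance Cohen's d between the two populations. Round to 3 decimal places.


Pooled-variance Cohen's d for soil pH comparison:
Scene mean = 40.14 / 7 = 5.734286
Suspect mean = 47.89 / 8 = 5.98625
Scene sample variance s_s^2 = 0.084129
Suspect sample variance s_c^2 = 0.268313
Pooled variance = ((n_s-1)*s_s^2 + (n_c-1)*s_c^2) / (n_s + n_c - 2) = 0.183305
Pooled SD = sqrt(0.183305) = 0.428141
Mean difference = -0.251964
|d| = |-0.251964| / 0.428141 = 0.589

0.589


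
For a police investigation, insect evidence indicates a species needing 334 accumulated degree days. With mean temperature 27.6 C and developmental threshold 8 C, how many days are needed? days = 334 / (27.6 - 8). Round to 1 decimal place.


Insect development time:
Effective temperature = avg_temp - T_base = 27.6 - 8 = 19.6 C
Days = ADD / effective_temp = 334 / 19.6 = 17.0 days

17.0


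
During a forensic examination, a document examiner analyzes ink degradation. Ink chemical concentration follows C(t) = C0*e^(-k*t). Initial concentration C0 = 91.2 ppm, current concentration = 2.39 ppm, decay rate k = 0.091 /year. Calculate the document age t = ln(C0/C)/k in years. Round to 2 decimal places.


Document age estimation:
C0/C = 91.2 / 2.39 = 38.158996
ln(C0/C) = 3.641762
t = 3.641762 / 0.091 = 40.02 years

40.02


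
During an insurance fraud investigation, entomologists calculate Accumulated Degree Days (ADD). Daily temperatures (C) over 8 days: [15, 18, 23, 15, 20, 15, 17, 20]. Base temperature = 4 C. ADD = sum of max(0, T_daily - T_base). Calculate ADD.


Computing ADD day by day:
Day 1: max(0, 15 - 4) = 11
Day 2: max(0, 18 - 4) = 14
Day 3: max(0, 23 - 4) = 19
Day 4: max(0, 15 - 4) = 11
Day 5: max(0, 20 - 4) = 16
Day 6: max(0, 15 - 4) = 11
Day 7: max(0, 17 - 4) = 13
Day 8: max(0, 20 - 4) = 16
Total ADD = 111

111


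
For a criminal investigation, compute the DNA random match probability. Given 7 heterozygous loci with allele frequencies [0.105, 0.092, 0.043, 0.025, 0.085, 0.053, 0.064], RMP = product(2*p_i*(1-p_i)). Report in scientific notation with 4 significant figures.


Computing RMP for 7 loci:
Locus 1: 2 * 0.105 * 0.895 = 0.18795
Locus 2: 2 * 0.092 * 0.908 = 0.167072
Locus 3: 2 * 0.043 * 0.957 = 0.082302
Locus 4: 2 * 0.025 * 0.975 = 0.04875
Locus 5: 2 * 0.085 * 0.915 = 0.15555
Locus 6: 2 * 0.053 * 0.947 = 0.100382
Locus 7: 2 * 0.064 * 0.936 = 0.119808
RMP = 2.357e-07

2.357e-07


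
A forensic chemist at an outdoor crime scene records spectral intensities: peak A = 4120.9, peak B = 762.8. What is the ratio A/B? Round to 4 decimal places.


Spectral peak ratio:
Peak A = 4120.9 counts
Peak B = 762.8 counts
Ratio = 4120.9 / 762.8 = 5.4023

5.4023


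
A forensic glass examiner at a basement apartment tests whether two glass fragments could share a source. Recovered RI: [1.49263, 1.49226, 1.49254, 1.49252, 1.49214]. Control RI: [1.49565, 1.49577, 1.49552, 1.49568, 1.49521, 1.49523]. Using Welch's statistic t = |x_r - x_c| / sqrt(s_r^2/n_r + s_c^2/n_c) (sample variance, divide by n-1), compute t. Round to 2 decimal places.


Welch's t-criterion for glass RI comparison:
Recovered mean = sum / n_r = 7.46209 / 5 = 1.492418
Control mean = sum / n_c = 8.97306 / 6 = 1.49551
Recovered sample variance s_r^2 = 4.312e-08
Control sample variance s_c^2 = 5.692e-08
Welch SE (unpooled) = sqrt(s_r^2/n_r + s_c^2/n_c) = sqrt(8.624e-09 + 9.48667e-09) = sqrt(1.81107e-08) = 0.000134576
|mean_r - mean_c| = 0.003092
t = 0.003092 / 0.000134576 = 22.98

22.98


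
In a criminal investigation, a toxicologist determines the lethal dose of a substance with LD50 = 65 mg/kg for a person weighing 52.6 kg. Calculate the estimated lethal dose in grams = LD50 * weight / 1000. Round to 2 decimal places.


Lethal dose calculation:
Lethal dose = LD50 * body_weight / 1000
= 65 * 52.6 / 1000
= 3419 / 1000
= 3.42 g

3.42


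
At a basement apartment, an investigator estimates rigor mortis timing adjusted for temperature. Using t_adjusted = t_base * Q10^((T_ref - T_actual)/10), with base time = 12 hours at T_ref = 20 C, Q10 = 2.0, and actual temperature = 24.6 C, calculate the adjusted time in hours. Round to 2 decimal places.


Rigor mortis time adjustment:
Exponent = (T_ref - T_actual) / 10 = (20 - 24.6) / 10 = -0.46
Q10 factor = 2.0^-0.46 = 0.72699
t_adjusted = 12 * 0.72699 = 8.72 hours

8.72


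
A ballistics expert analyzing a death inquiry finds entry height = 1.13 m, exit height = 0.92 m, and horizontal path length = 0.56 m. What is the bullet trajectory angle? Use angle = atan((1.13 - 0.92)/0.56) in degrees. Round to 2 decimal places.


Bullet trajectory angle:
Height difference = 1.13 - 0.92 = 0.21 m
angle = atan(0.21 / 0.56)
angle = atan(0.375)
angle = 20.56 degrees

20.56


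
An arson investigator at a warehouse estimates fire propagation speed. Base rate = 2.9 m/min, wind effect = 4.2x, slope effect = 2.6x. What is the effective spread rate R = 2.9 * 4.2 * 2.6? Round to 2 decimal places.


Fire spread rate calculation:
R = R0 * wind_factor * slope_factor
= 2.9 * 4.2 * 2.6
= 12.18 * 2.6
= 31.67 m/min

31.67


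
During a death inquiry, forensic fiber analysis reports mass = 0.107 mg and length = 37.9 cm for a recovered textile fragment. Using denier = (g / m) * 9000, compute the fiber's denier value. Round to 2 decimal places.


Denier calculation:
Mass in grams = 0.107 mg / 1000 = 0.000107 g
Length in meters = 37.9 cm / 100 = 0.379 m
Linear density = mass / length = 0.000107 / 0.379 = 0.00028232 g/m
Denier = (g/m) * 9000 = 0.00028232 * 9000 = 2.54

2.54


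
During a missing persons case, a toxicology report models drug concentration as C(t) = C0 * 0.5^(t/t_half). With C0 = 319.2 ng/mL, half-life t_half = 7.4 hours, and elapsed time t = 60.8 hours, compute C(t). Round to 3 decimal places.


Drug concentration decay:
Number of half-lives = t / t_half = 60.8 / 7.4 = 8.216216
Decay factor = 0.5^8.216216 = 0.00336258
C(t) = 319.2 * 0.00336258 = 1.073 ng/mL

1.073


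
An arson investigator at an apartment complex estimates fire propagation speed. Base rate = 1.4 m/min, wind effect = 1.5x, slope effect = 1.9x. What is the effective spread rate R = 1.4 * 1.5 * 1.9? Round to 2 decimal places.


Fire spread rate calculation:
R = R0 * wind_factor * slope_factor
= 1.4 * 1.5 * 1.9
= 2.1 * 1.9
= 3.99 m/min

3.99


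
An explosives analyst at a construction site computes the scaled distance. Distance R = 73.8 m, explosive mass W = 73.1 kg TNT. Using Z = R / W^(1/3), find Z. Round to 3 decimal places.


Scaled distance calculation:
W^(1/3) = 73.1^(1/3) = 4.181247
Z = R / W^(1/3) = 73.8 / 4.181247
Z = 17.650 m/kg^(1/3)

17.650


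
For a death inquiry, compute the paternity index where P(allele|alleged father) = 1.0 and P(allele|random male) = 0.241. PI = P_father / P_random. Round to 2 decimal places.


Paternity Index calculation:
PI = P(allele|father) / P(allele|random)
PI = 1.0 / 0.241
PI = 4.15

4.15


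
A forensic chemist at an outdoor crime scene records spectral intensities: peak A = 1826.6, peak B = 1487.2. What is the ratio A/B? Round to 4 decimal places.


Spectral peak ratio:
Peak A = 1826.6 counts
Peak B = 1487.2 counts
Ratio = 1826.6 / 1487.2 = 1.2282

1.2282


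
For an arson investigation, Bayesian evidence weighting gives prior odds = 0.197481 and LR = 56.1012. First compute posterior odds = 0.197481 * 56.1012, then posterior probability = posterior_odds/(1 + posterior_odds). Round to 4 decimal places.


Bayesian evidence evaluation:
Posterior odds = prior_odds * LR = 0.197481 * 56.1012 = 11.07892
Posterior probability = posterior_odds / (1 + posterior_odds)
= 11.07892 / (1 + 11.07892)
= 11.07892 / 12.07892
= 0.9172

0.9172


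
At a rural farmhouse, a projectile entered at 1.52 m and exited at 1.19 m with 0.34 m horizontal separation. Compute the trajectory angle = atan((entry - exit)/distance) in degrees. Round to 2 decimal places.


Bullet trajectory angle:
Height difference = 1.52 - 1.19 = 0.33 m
angle = atan(0.33 / 0.34)
angle = atan(0.970588)
angle = 44.14 degrees

44.14


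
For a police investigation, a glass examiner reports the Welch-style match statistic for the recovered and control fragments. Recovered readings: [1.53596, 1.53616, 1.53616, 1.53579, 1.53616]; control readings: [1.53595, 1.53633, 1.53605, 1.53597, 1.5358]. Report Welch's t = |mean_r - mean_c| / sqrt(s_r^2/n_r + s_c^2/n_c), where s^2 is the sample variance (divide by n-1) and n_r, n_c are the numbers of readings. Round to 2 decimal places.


Welch's t-criterion for glass RI comparison:
Recovered mean = sum / n_r = 7.68023 / 5 = 1.536046
Control mean = sum / n_c = 7.6801 / 5 = 1.53602
Recovered sample variance s_r^2 = 2.798e-08
Control sample variance s_c^2 = 3.82e-08
Welch SE (unpooled) = sqrt(s_r^2/n_r + s_c^2/n_c) = sqrt(5.596e-09 + 7.64e-09) = sqrt(1.3236e-08) = 0.000115048
|mean_r - mean_c| = 2.6e-05
t = 2.6e-05 / 0.000115048 = 0.23

0.23


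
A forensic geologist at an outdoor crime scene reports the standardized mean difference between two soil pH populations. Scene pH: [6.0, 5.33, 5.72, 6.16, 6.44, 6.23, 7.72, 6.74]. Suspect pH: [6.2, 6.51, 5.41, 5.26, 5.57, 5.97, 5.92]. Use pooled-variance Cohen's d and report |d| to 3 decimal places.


Pooled-variance Cohen's d for soil pH comparison:
Scene mean = 50.34 / 8 = 6.2925
Suspect mean = 40.84 / 7 = 5.834286
Scene sample variance s_s^2 = 0.517279
Suspect sample variance s_c^2 = 0.199295
Pooled variance = ((n_s-1)*s_s^2 + (n_c-1)*s_c^2) / (n_s + n_c - 2) = 0.370517
Pooled SD = sqrt(0.370517) = 0.608701
Mean difference = 0.458214
|d| = |0.458214| / 0.608701 = 0.753

0.753


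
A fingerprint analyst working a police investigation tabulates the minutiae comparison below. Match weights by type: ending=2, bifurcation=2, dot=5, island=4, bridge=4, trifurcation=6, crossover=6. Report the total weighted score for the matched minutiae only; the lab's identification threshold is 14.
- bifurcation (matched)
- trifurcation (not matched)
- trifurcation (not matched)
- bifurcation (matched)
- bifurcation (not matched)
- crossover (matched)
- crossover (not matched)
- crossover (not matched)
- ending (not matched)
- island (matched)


Weighted minutiae match score:
  bifurcation: matched, +2 (running total 2)
  trifurcation: not matched, +0
  trifurcation: not matched, +0
  bifurcation: matched, +2 (running total 4)
  bifurcation: not matched, +0
  crossover: matched, +6 (running total 10)
  crossover: not matched, +0
  crossover: not matched, +0
  ending: not matched, +0
  island: matched, +4 (running total 14)
Total score = 14
Threshold = 14; verdict = identification

14


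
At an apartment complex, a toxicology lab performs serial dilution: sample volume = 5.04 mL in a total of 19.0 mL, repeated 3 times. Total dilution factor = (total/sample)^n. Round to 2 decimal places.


Dilution factor calculation:
Single dilution = V_total / V_sample = 19.0 / 5.04 ≈ 3.769841
Number of dilutions = 3
Total DF = (19.0 / 5.04)^3 (full precision, rounded at the end) = 53.58

53.58


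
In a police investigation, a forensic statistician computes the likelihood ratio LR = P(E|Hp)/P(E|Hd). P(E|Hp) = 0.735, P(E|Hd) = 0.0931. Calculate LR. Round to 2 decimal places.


Likelihood ratio calculation:
LR = P(E|Hp) / P(E|Hd)
LR = 0.735 / 0.0931
LR = 7.89

7.89


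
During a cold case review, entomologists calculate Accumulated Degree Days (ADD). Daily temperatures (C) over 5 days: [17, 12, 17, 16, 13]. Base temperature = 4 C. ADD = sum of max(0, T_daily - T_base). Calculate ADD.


Computing ADD day by day:
Day 1: max(0, 17 - 4) = 13
Day 2: max(0, 12 - 4) = 8
Day 3: max(0, 17 - 4) = 13
Day 4: max(0, 16 - 4) = 12
Day 5: max(0, 13 - 4) = 9
Total ADD = 55

55


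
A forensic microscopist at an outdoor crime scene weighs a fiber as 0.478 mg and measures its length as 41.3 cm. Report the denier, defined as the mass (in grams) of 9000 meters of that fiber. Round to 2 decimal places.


Denier calculation:
Mass in grams = 0.478 mg / 1000 = 0.000478 g
Length in meters = 41.3 cm / 100 = 0.413 m
Linear density = mass / length = 0.000478 / 0.413 = 0.00115738 g/m
Denier = (g/m) * 9000 = 0.00115738 * 9000 = 10.42

10.42


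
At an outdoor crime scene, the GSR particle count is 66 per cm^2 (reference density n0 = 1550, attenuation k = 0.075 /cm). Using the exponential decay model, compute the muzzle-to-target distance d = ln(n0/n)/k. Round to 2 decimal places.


GSR distance calculation:
n0/n = 1550 / 66 = 23.484848
ln(n0/n) = 3.156355
d = 3.156355 / 0.075 = 42.08 cm

42.08


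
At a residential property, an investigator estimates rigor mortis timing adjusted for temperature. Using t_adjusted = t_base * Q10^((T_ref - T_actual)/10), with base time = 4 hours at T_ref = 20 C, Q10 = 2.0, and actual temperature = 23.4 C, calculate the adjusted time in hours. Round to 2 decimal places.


Rigor mortis time adjustment:
Exponent = (T_ref - T_actual) / 10 = (20 - 23.4) / 10 = -0.34
Q10 factor = 2.0^-0.34 = 0.79004
t_adjusted = 4 * 0.79004 = 3.16 hours

3.16


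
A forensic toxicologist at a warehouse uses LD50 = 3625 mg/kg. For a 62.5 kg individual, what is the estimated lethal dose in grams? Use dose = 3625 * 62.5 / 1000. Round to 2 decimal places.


Lethal dose calculation:
Lethal dose = LD50 * body_weight / 1000
= 3625 * 62.5 / 1000
= 226562.5 / 1000
= 226.56 g

226.56


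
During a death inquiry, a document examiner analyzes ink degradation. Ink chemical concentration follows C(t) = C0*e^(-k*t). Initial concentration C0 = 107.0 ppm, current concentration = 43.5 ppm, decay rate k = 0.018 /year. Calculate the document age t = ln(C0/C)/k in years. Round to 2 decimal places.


Document age estimation:
C0/C = 107.0 / 43.5 = 2.45977
ln(C0/C) = 0.900068
t = 0.900068 / 0.018 = 50.00 years

50.00


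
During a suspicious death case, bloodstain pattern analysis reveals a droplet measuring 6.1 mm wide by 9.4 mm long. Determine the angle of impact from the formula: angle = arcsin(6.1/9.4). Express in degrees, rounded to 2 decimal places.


Blood spatter impact angle calculation:
width / length = 6.1 / 9.4 = 0.648936
angle = arcsin(0.648936)
angle = 40.46 degrees

40.46


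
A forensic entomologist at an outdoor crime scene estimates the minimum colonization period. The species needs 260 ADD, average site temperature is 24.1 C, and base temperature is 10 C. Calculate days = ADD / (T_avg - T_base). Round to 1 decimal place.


Insect development time:
Effective temperature = avg_temp - T_base = 24.1 - 10 = 14.1 C
Days = ADD / effective_temp = 260 / 14.1 = 18.4 days

18.4


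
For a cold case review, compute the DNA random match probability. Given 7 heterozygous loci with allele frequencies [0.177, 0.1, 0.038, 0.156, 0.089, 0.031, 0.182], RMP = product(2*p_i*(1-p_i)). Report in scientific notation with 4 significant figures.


Computing RMP for 7 loci:
Locus 1: 2 * 0.177 * 0.823 = 0.291342
Locus 2: 2 * 0.1 * 0.9 = 0.18
Locus 3: 2 * 0.038 * 0.962 = 0.073112
Locus 4: 2 * 0.156 * 0.844 = 0.263328
Locus 5: 2 * 0.089 * 0.911 = 0.162158
Locus 6: 2 * 0.031 * 0.969 = 0.060078
Locus 7: 2 * 0.182 * 0.818 = 0.297752
RMP = 2.929e-06

2.929e-06


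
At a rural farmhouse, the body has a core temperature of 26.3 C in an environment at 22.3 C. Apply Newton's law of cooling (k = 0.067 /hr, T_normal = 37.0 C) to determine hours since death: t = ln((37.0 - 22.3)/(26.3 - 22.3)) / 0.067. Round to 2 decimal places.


Using Newton's law of cooling:
t = ln((T_normal - T_ambient) / (T_body - T_ambient)) / k
T_normal - T_ambient = 14.7
T_body - T_ambient = 4.0
Ratio = 3.675
ln(ratio) = 1.301553
t = 1.301553 / 0.067 = 19.43 hours

19.43


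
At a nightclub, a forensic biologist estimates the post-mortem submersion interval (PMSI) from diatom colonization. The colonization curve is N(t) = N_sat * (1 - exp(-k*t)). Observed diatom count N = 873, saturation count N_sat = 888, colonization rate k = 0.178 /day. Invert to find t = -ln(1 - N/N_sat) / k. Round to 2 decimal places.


PMSI from diatom colonization curve:
N / N_sat = 873 / 888 = 0.983108
1 - N/N_sat = 0.016892
ln(1 - N/N_sat) = -4.080915
t = -ln(1 - N/N_sat) / k = -(-4.080915) / 0.178 = 22.93 days

22.93


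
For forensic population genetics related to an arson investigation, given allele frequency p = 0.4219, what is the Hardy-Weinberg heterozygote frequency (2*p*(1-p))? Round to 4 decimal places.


Hardy-Weinberg heterozygote frequency:
q = 1 - p = 1 - 0.4219 = 0.5781
2pq = 2 * 0.4219 * 0.5781 = 0.4878

0.4878


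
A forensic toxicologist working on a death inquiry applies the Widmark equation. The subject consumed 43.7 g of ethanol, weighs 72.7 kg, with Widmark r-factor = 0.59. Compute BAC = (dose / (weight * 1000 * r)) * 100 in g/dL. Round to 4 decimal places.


Applying the Widmark formula:
BAC = (dose_g / (body_wt * 1000 * r)) * 100
Denominator = 72.7 * 1000 * 0.59 = 42893
BAC = (43.7 / 42893) * 100
BAC = 0.1019 g/dL

0.1019


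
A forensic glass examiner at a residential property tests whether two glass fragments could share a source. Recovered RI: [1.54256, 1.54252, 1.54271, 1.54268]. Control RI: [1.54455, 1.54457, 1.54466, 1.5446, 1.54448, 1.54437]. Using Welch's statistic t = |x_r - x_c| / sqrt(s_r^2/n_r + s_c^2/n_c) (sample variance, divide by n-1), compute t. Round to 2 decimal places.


Welch's t-criterion for glass RI comparison:
Recovered mean = sum / n_r = 6.17047 / 4 = 1.5426175
Control mean = sum / n_c = 9.26723 / 6 = 1.5445383
Recovered sample variance s_r^2 = 8.425e-09
Control sample variance s_c^2 = 1.02967e-08
Welch SE (unpooled) = sqrt(s_r^2/n_r + s_c^2/n_c) = sqrt(2.10625e-09 + 1.71611e-09) = sqrt(3.82236e-09) = 6.18252e-05
|mean_r - mean_c| = 0.00192083
t = 0.00192083 / 6.18252e-05 = 31.07

31.07


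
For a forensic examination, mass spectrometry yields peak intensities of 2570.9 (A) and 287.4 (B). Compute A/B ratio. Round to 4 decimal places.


Spectral peak ratio:
Peak A = 2570.9 counts
Peak B = 287.4 counts
Ratio = 2570.9 / 287.4 = 8.9454

8.9454


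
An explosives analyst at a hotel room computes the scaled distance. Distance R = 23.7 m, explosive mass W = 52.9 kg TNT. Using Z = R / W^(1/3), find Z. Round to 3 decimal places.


Scaled distance calculation:
W^(1/3) = 52.9^(1/3) = 3.753922
Z = R / W^(1/3) = 23.7 / 3.753922
Z = 6.313 m/kg^(1/3)

6.313


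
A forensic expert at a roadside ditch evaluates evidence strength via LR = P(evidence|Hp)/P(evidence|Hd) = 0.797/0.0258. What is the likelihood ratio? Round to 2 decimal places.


Likelihood ratio calculation:
LR = P(E|Hp) / P(E|Hd)
LR = 0.797 / 0.0258
LR = 30.89

30.89


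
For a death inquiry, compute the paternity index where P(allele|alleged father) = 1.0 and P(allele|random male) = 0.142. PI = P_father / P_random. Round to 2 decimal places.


Paternity Index calculation:
PI = P(allele|father) / P(allele|random)
PI = 1.0 / 0.142
PI = 7.04

7.04


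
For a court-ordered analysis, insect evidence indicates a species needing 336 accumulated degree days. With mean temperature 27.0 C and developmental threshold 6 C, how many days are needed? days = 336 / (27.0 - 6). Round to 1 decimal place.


Insect development time:
Effective temperature = avg_temp - T_base = 27.0 - 6 = 21.0 C
Days = ADD / effective_temp = 336 / 21.0 = 16.0 days

16.0


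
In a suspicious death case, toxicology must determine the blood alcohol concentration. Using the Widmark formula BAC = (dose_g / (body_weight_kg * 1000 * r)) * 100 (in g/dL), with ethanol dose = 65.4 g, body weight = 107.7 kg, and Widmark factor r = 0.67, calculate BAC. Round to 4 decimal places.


Applying the Widmark formula:
BAC = (dose_g / (body_wt * 1000 * r)) * 100
Denominator = 107.7 * 1000 * 0.67 = 72159
BAC = (65.4 / 72159) * 100
BAC = 0.0906 g/dL

0.0906


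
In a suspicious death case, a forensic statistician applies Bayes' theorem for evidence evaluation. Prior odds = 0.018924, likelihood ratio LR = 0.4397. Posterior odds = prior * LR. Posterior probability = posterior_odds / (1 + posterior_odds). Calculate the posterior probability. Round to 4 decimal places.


Bayesian evidence evaluation:
Posterior odds = prior_odds * LR = 0.018924 * 0.4397 = 0.008320883
Posterior probability = posterior_odds / (1 + posterior_odds)
= 0.008320883 / (1 + 0.008320883)
= 0.008320883 / 1.008320883
= 0.0083

0.0083


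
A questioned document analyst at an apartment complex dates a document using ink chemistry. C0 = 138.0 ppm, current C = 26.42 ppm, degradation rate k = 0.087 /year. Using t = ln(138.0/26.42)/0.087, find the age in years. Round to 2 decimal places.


Document age estimation:
C0/C = 138.0 / 26.42 = 5.223316
ln(C0/C) = 1.653132
t = 1.653132 / 0.087 = 19.00 years

19.00


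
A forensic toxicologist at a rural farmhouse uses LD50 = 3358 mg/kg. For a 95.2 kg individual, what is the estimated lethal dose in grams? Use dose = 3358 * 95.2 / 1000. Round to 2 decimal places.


Lethal dose calculation:
Lethal dose = LD50 * body_weight / 1000
= 3358 * 95.2 / 1000
= 319681.6 / 1000
= 319.68 g

319.68


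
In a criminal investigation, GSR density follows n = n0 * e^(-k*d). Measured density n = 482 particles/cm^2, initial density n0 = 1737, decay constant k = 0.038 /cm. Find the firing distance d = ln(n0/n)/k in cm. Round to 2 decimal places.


GSR distance calculation:
n0/n = 1737 / 482 = 3.603734
ln(n0/n) = 1.281971
d = 1.281971 / 0.038 = 33.74 cm

33.74


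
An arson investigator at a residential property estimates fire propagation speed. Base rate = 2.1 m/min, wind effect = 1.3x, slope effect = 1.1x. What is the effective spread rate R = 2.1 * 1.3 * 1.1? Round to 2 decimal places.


Fire spread rate calculation:
R = R0 * wind_factor * slope_factor
= 2.1 * 1.3 * 1.1
= 2.73 * 1.1
= 3.00 m/min

3.00


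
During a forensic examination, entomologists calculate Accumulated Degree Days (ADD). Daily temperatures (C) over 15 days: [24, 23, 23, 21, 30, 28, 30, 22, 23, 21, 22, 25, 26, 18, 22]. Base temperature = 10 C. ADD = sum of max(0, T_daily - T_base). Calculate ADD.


Computing ADD day by day:
Day 1: max(0, 24 - 10) = 14
Day 2: max(0, 23 - 10) = 13
Day 3: max(0, 23 - 10) = 13
Day 4: max(0, 21 - 10) = 11
Day 5: max(0, 30 - 10) = 20
Day 6: max(0, 28 - 10) = 18
Day 7: max(0, 30 - 10) = 20
Day 8: max(0, 22 - 10) = 12
Day 9: max(0, 23 - 10) = 13
Day 10: max(0, 21 - 10) = 11
Day 11: max(0, 22 - 10) = 12
Day 12: max(0, 25 - 10) = 15
Day 13: max(0, 26 - 10) = 16
Day 14: max(0, 18 - 10) = 8
Day 15: max(0, 22 - 10) = 12
Total ADD = 208

208


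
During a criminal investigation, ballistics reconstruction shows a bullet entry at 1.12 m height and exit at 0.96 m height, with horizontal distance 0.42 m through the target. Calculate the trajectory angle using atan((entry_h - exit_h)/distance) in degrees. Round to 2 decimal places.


Bullet trajectory angle:
Height difference = 1.12 - 0.96 = 0.16 m
angle = atan(0.16 / 0.42)
angle = atan(0.380952)
angle = 20.85 degrees

20.85


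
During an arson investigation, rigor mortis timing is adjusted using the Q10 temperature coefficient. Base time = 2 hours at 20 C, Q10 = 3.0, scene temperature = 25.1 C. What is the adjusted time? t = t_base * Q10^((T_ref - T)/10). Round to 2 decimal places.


Rigor mortis time adjustment:
Exponent = (T_ref - T_actual) / 10 = (20 - 25.1) / 10 = -0.51
Q10 factor = 3.0^-0.51 = 0.57104
t_adjusted = 2 * 0.57104 = 1.14 hours

1.14


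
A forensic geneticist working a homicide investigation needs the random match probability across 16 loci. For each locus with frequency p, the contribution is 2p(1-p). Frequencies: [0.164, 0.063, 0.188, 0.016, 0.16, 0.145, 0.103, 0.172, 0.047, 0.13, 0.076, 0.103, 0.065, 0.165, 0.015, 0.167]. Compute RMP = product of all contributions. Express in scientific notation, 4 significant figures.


Computing RMP for 16 loci:
Locus 1: 2 * 0.164 * 0.836 = 0.274208
Locus 2: 2 * 0.063 * 0.937 = 0.118062
Locus 3: 2 * 0.188 * 0.812 = 0.305312
Locus 4: 2 * 0.016 * 0.984 = 0.031488
Locus 5: 2 * 0.16 * 0.84 = 0.2688
Locus 6: 2 * 0.145 * 0.855 = 0.24795
Locus 7: 2 * 0.103 * 0.897 = 0.184782
Locus 8: 2 * 0.172 * 0.828 = 0.284832
Locus 9: 2 * 0.047 * 0.953 = 0.089582
Locus 10: 2 * 0.13 * 0.87 = 0.2262
Locus 11: 2 * 0.076 * 0.924 = 0.140448
Locus 12: 2 * 0.103 * 0.897 = 0.184782
Locus 13: 2 * 0.065 * 0.935 = 0.12155
Locus 14: 2 * 0.165 * 0.835 = 0.27555
Locus 15: 2 * 0.015 * 0.985 = 0.02955
Locus 16: 2 * 0.167 * 0.833 = 0.278222
RMP = 1.581e-13

1.581e-13


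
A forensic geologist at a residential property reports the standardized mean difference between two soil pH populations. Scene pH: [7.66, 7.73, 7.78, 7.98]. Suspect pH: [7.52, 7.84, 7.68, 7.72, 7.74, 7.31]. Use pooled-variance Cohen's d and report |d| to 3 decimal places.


Pooled-variance Cohen's d for soil pH comparison:
Scene mean = 31.15 / 4 = 7.7875
Suspect mean = 45.81 / 6 = 7.635
Scene sample variance s_s^2 = 0.018892
Suspect sample variance s_c^2 = 0.03623
Pooled variance = ((n_s-1)*s_s^2 + (n_c-1)*s_c^2) / (n_s + n_c - 2) = 0.029728
Pooled SD = sqrt(0.029728) = 0.172418
Mean difference = 0.1525
|d| = |0.1525| / 0.172418 = 0.884

0.884


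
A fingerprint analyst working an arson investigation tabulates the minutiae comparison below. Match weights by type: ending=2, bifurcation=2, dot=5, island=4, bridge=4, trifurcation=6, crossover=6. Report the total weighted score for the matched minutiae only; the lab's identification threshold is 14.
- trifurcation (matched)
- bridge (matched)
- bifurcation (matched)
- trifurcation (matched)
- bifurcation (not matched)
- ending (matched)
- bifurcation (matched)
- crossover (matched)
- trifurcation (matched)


Weighted minutiae match score:
  trifurcation: matched, +6 (running total 6)
  bridge: matched, +4 (running total 10)
  bifurcation: matched, +2 (running total 12)
  trifurcation: matched, +6 (running total 18)
  bifurcation: not matched, +0
  ending: matched, +2 (running total 20)
  bifurcation: matched, +2 (running total 22)
  crossover: matched, +6 (running total 28)
  trifurcation: matched, +6 (running total 34)
Total score = 34
Threshold = 14; verdict = identification

34


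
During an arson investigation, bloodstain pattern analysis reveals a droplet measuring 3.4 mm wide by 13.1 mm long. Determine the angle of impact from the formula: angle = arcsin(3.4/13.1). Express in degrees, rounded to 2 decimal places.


Blood spatter impact angle calculation:
width / length = 3.4 / 13.1 = 0.259542
angle = arcsin(0.259542)
angle = 15.04 degrees

15.04


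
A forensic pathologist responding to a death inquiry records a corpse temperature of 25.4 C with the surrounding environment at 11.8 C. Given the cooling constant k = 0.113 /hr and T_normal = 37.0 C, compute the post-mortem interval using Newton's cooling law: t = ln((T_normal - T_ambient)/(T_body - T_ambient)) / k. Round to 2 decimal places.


Using Newton's law of cooling:
t = ln((T_normal - T_ambient) / (T_body - T_ambient)) / k
T_normal - T_ambient = 25.2
T_body - T_ambient = 13.6
Ratio = 1.852941
ln(ratio) = 0.616774
t = 0.616774 / 0.113 = 5.46 hours

5.46


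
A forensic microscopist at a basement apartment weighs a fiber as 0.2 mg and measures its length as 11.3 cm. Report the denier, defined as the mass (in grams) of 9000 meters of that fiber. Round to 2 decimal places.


Denier calculation:
Mass in grams = 0.2 mg / 1000 = 0.0002 g
Length in meters = 11.3 cm / 100 = 0.113 m
Linear density = mass / length = 0.0002 / 0.113 = 0.00176991 g/m
Denier = (g/m) * 9000 = 0.00176991 * 9000 = 15.93

15.93


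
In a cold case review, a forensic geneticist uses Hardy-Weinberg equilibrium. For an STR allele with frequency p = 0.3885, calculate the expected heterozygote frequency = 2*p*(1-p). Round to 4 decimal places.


Hardy-Weinberg heterozygote frequency:
q = 1 - p = 1 - 0.3885 = 0.6115
2pq = 2 * 0.3885 * 0.6115 = 0.4751

0.4751


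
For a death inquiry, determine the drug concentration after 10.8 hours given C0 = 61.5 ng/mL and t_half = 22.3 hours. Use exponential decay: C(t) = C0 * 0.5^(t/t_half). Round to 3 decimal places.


Drug concentration decay:
Number of half-lives = t / t_half = 10.8 / 22.3 = 0.484305
Decay factor = 0.5^0.484305 = 0.71484135
C(t) = 61.5 * 0.71484135 = 43.963 ng/mL

43.963


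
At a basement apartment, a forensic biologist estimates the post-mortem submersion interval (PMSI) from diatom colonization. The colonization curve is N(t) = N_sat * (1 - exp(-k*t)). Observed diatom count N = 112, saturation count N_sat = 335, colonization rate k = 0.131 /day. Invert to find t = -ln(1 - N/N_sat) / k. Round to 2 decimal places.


PMSI from diatom colonization curve:
N / N_sat = 112 / 335 = 0.334328
1 - N/N_sat = 0.665672
ln(1 - N/N_sat) = -0.406958
t = -ln(1 - N/N_sat) / k = -(-0.406958) / 0.131 = 3.11 days

3.11


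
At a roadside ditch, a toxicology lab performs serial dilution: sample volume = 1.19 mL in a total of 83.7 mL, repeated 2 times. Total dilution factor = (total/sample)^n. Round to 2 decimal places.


Dilution factor calculation:
Single dilution = V_total / V_sample = 83.7 / 1.19 ≈ 70.336134
Number of dilutions = 2
Total DF = (83.7 / 1.19)^2 (full precision, rounded at the end) = 4947.17

4947.17


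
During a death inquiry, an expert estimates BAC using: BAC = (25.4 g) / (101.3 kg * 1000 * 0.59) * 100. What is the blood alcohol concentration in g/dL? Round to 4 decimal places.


Applying the Widmark formula:
BAC = (dose_g / (body_wt * 1000 * r)) * 100
Denominator = 101.3 * 1000 * 0.59 = 59767
BAC = (25.4 / 59767) * 100
BAC = 0.0425 g/dL

0.0425
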